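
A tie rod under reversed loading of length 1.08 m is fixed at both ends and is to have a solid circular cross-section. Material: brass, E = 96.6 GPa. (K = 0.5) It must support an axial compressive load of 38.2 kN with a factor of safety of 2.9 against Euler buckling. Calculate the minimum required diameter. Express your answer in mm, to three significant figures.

Required P_cr = n·P = 2.9 × 38.2 = 110.8 kN
L_e = K·L = 0.5 × 1.08 = 0.5400 m
Required I = P_cr·L_e²/(π²E) = 1.108×10^5 × 0.5400² / (π² × 9.66×10^10) = 3.388×10^-8 m⁴
I_req = 3.388×10^4 mm⁴
Solid circle: I = πd⁴/64  ⇒  d = (64I/π)^(1/4) = (64×3.388×10^4/π)^(1/4) = 28.8 mm

d ≈ 28.8 mm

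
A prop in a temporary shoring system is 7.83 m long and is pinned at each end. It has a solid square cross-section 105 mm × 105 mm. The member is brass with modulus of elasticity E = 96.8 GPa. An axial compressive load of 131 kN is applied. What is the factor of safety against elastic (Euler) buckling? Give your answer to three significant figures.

n ≈ 1.20

I = a⁴/12 = 105⁴/12 = 1.013×10^7 mm⁴
I = 1.013×10^7 mm⁴ = 1.013×10^-5 m⁴
Effective length L_e = K·L = 1 × 7.83 = 7.830 m
P_cr = π²EI / L_e² = π² × 96.8×10⁹ × 1.013×10^-5 / 7.830² = 1.578×10^5 N
Factor of safety n = P_cr / P = 157.84 / 131 = 1.20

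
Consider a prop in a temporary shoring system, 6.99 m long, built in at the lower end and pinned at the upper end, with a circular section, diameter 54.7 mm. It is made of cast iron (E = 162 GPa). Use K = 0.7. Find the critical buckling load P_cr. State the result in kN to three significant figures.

P_cr ≈ 29.3 kN

I = πd⁴/64 = π×54.7⁴/64 = 4.395×10^5 mm⁴
I = 4.395×10^5 mm⁴ = 4.395×10^-7 m⁴
Effective length L_e = K·L = 0.7 × 6.99 = 4.893 m
P_cr = π²EI / L_e² = π² × 162×10⁹ × 4.395×10^-7 / 4.893² = 2.935×10^4 N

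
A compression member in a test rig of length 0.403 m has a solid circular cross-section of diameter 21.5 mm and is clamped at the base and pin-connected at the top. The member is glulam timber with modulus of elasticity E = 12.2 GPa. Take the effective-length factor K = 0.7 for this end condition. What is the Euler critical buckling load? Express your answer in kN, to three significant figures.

P_cr ≈ 15.9 kN

I = πd⁴/64 = π×21.5⁴/64 = 1.049×10^4 mm⁴
I = 1.049×10^4 mm⁴ = 1.049×10^-8 m⁴
Effective length L_e = K·L = 0.7 × 0.403 = 0.2821 m
P_cr = π²EI / L_e² = π² × 12.2×10⁹ × 1.049×10^-8 / 0.2821² = 1.587×10^4 N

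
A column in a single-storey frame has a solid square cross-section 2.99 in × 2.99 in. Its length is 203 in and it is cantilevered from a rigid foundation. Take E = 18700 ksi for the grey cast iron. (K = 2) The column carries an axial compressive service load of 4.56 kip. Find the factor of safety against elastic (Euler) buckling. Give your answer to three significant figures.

I = a⁴/12 = 2.99⁴/12 = 6.660 in⁴
Effective length L_e = K·L = 2 × 203 = 406.0 in
P_cr = π²EI / L_e² = π² × 18700×10³ × 6.660 / 406.0² = 7.457×10^3 lb
Factor of safety n = P_cr / P = 7.4575 / 4.56 = 1.64

n ≈ 1.64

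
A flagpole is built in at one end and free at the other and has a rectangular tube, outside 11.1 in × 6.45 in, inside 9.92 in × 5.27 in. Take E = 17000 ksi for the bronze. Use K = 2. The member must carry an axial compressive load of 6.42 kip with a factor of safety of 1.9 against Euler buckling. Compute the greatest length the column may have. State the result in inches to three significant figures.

L_max ≈ 661 in

Weak-axis I_min = (h_o·b_o³ − h_i·b_i³)/12 with b_o = 6.45, b_i = 5.270 in (shorter outer/inner sides).
I_min = (11.1×6.45³ − 9.920×5.270³)/12 = 127.2 in⁴
Required critical load P_cr = n·P = 1.9 × 6.42 = 12.20 kip = 1.220×10^4 lb
From P_cr = π²EI/(K·L)²:  L = (1/K)·√(π²EI/P_cr) = (1/2)·√(π²×1.70×10^7×127.2/1.220×10^4)
L = 661 in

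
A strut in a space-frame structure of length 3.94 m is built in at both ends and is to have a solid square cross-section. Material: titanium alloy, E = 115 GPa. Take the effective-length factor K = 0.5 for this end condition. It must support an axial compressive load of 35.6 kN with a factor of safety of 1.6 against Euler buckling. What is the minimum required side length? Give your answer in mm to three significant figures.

a ≈ 39.1 mm

Required P_cr = n·P = 1.6 × 35.6 = 56.96 kN
L_e = K·L = 0.5 × 3.94 = 1.970 m
Required I = P_cr·L_e²/(π²E) = 5.696×10^4 × 1.970² / (π² × 1.15×10^11) = 1.948×10^-7 m⁴
I_req = 1.948×10^5 mm⁴
Solid square: I = a⁴/12  ⇒  a = (12I)^(1/4) = (12×1.948×10^5)^(1/4) = 39.1 mm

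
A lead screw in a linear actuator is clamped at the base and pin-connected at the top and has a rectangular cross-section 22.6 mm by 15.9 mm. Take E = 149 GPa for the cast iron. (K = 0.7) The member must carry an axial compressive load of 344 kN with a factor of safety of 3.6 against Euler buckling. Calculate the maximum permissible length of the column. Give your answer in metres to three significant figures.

L_max ≈ 0.135 m

Buckling occurs about the weak axis: I_min = h·b³/12 with b = 15.9 mm (the shorter side).
I_min = 22.6×15.9³/12 = 7.570×10^3 mm⁴
I = 7.570×10^-9 m⁴
Required critical load P_cr = n·P = 3.6 × 344 = 1238 kN = 1.238×10^6 N
From P_cr = π²EI/(K·L)²:  L = (1/K)·√(π²EI/P_cr) = (1/0.7)·√(π²×1.49×10^11×7.570×10^-9/1.238×10^6)
L = 0.135 m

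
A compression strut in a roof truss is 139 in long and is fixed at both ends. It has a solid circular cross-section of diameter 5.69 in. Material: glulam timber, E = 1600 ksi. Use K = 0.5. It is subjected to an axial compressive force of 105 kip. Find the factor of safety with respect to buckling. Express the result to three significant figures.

n ≈ 1.60

I = πd⁴/64 = π×5.69⁴/64 = 51.45 in⁴
Effective length L_e = K·L = 0.5 × 139 = 69.50 in
P_cr = π²EI / L_e² = π² × 1600×10³ × 51.45 / 69.50² = 1.682×10^5 lb
Factor of safety n = P_cr / P = 168.22 / 105 = 1.60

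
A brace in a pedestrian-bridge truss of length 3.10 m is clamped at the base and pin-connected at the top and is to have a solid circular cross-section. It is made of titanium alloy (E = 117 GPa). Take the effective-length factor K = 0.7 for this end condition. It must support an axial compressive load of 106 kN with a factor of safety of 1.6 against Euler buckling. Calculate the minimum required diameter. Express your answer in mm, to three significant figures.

d ≈ 61.3 mm

Required P_cr = n·P = 1.6 × 106 = 169.6 kN
L_e = K·L = 0.7 × 3.10 = 2.170 m
Required I = P_cr·L_e²/(π²E) = 1.696×10^5 × 2.170² / (π² × 1.17×10^11) = 6.916×10^-7 m⁴
I_req = 6.916×10^5 mm⁴
Solid circle: I = πd⁴/64  ⇒  d = (64I/π)^(1/4) = (64×6.916×10^5/π)^(1/4) = 61.3 mm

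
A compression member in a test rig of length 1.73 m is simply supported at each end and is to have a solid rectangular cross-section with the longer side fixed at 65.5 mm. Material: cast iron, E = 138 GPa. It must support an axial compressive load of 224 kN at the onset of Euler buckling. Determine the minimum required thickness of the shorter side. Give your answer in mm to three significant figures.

b ≈ 44.8 mm

L_e = K·L = 1 × 1.73 = 1.730 m
Required I = P_cr·L_e²/(π²E) = 2.240×10^5 × 1.730² / (π² × 1.38×10^11) = 4.922×10^-7 m⁴
I_req = 4.922×10^5 mm⁴
Rectangle, weak axis: I_min = h·b³/12 with h = 65.5 mm fixed  ⇒  b = (12I/h)^(1/3) = 44.8 mm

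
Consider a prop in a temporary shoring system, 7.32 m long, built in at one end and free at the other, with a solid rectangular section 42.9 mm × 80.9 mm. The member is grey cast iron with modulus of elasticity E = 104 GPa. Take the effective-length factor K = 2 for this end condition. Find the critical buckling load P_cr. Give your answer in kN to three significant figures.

P_cr ≈ 2.55 kN

Buckling occurs about the weak axis: I_min = h·b³/12 with b = 42.9 mm (the shorter side).
I_min = 80.9×42.9³/12 = 5.323×10^5 mm⁴
I = 5.323×10^5 mm⁴ = 5.323×10^-7 m⁴
Effective length L_e = K·L = 2 × 7.32 = 14.64 m
P_cr = π²EI / L_e² = π² × 104×10⁹ × 5.323×10^-7 / 14.64² = 2.549×10^3 N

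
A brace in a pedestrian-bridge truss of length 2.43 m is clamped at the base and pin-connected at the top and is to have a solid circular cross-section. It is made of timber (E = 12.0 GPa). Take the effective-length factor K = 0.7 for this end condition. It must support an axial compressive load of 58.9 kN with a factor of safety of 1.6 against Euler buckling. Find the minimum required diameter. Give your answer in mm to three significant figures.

Required P_cr = n·P = 1.6 × 58.9 = 94.24 kN
L_e = K·L = 0.7 × 2.43 = 1.701 m
Required I = P_cr·L_e²/(π²E) = 9.424×10^4 × 1.701² / (π² × 1.20×10^10) = 2.302×10^-6 m⁴
I_req = 2.302×10^6 mm⁴
Solid circle: I = πd⁴/64  ⇒  d = (64I/π)^(1/4) = (64×2.302×10^6/π)^(1/4) = 82.8 mm

d ≈ 82.8 mm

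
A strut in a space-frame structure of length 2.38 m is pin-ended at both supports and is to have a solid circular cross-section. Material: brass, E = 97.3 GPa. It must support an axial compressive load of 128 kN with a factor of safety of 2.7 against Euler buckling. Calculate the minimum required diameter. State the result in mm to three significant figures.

d ≈ 80.3 mm

Required P_cr = n·P = 2.7 × 128 = 345.6 kN
L_e = K·L = 1 × 2.38 = 2.380 m
Required I = P_cr·L_e²/(π²E) = 3.456×10^5 × 2.380² / (π² × 9.73×10^10) = 2.039×10^-6 m⁴
I_req = 2.039×10^6 mm⁴
Solid circle: I = πd⁴/64  ⇒  d = (64I/π)^(1/4) = (64×2.039×10^6/π)^(1/4) = 80.3 mm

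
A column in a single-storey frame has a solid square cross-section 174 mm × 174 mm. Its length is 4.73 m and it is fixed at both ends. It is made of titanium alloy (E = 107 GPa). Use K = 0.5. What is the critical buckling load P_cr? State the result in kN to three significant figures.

I = a⁴/12 = 174⁴/12 = 7.639×10^7 mm⁴
I = 7.639×10^7 mm⁴ = 7.639×10^-5 m⁴
Effective length L_e = K·L = 0.5 × 4.73 = 2.365 m
P_cr = π²EI / L_e² = π² × 107×10⁹ × 7.639×10^-5 / 2.365² = 1.442×10^7 N

P_cr ≈ 14400 kN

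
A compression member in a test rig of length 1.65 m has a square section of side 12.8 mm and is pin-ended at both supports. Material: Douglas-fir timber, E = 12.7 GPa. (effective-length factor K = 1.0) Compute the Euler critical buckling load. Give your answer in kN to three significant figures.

I = a⁴/12 = 12.8⁴/12 = 2.237×10^3 mm⁴
I = 2.237×10^3 mm⁴ = 2.237×10^-9 m⁴
Effective length L_e = K·L = 1 × 1.65 = 1.650 m
P_cr = π²EI / L_e² = π² × 12.7×10⁹ × 2.237×10^-9 / 1.650² = 103.0 N

P_cr ≈ 0.103 kN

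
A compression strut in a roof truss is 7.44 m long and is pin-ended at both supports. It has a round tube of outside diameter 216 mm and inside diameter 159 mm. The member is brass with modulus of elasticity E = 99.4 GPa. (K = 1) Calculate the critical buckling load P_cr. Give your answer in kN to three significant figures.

d_o = 216 mm, d_i = 159 mm
I = π(d_o⁴ − d_i⁴)/64 = π(216⁴ − 159.0⁴)/64 = 7.548×10^7 mm⁴
I = 7.548×10^7 mm⁴ = 7.548×10^-5 m⁴
Effective length L_e = K·L = 1 × 7.44 = 7.440 m
P_cr = π²EI / L_e² = π² × 99.4×10⁹ × 7.548×10^-5 / 7.440² = 1.338×10^6 N

P_cr ≈ 1340 kN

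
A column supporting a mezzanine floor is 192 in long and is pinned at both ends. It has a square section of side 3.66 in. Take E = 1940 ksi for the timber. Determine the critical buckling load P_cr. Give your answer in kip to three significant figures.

I = a⁴/12 = 3.66⁴/12 = 14.95 in⁴
Effective length L_e = K·L = 1 × 192 = 192.0 in
P_cr = π²EI / L_e² = π² × 1940×10³ × 14.95 / 192.0² = 7.767×10^3 lb

P_cr ≈ 7.77 kip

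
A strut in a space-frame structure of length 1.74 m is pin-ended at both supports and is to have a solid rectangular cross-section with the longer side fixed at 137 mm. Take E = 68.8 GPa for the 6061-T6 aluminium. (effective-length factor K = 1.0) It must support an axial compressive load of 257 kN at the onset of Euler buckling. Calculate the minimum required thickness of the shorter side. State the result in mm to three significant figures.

L_e = K·L = 1 × 1.74 = 1.740 m
Required I = P_cr·L_e²/(π²E) = 2.570×10^5 × 1.740² / (π² × 6.88×10^10) = 1.146×10^-6 m⁴
I_req = 1.146×10^6 mm⁴
Rectangle, weak axis: I_min = h·b³/12 with h = 137 mm fixed  ⇒  b = (12I/h)^(1/3) = 46.5 mm

b ≈ 46.5 mm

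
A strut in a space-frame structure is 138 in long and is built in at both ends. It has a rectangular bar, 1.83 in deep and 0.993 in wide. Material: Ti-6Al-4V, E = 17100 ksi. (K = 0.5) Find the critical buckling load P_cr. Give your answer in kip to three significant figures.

Buckling occurs about the weak axis: I_min = h·b³/12 with b = 0.993 in (the shorter side).
I_min = 1.83×0.993³/12 = 0.1493 in⁴
Effective length L_e = K·L = 0.5 × 138 = 69.00 in
P_cr = π²EI / L_e² = π² × 17100×10³ × 0.1493 / 69.00² = 5.293×10^3 lb

P_cr ≈ 5.29 kip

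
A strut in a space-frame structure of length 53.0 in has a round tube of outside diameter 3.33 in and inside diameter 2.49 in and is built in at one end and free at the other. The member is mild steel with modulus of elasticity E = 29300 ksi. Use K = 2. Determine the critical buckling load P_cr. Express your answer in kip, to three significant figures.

P_cr ≈ 107 kip

d_o = 3.33 in, d_i = 2.49 in
I = π(d_o⁴ − d_i⁴)/64 = π(3.33⁴ − 2.490⁴)/64 = 4.149 in⁴
Effective length L_e = K·L = 2 × 53.0 = 106.0 in
P_cr = π²EI / L_e² = π² × 29300×10³ × 4.149 / 106.0² = 1.068×10^5 lb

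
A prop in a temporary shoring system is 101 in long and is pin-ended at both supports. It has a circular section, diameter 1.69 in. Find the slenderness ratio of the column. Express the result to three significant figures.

λ ≈ 239

For a solid circle r = d/4 = 1.69/4 = 0.4225 in
L_e = K·L = 1 × 101 = 101.0 in
λ = L_e / r_min = 101.00 / 0.4225 = 239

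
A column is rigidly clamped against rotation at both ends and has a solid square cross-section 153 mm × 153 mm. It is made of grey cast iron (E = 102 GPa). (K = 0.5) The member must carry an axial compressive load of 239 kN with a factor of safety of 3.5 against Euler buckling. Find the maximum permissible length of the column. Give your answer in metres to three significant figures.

I = a⁴/12 = 153⁴/12 = 4.567×10^7 mm⁴
I = 4.567×10^-5 m⁴
Required critical load P_cr = n·P = 3.5 × 239 = 836.5 kN = 8.365×10^5 N
From P_cr = π²EI/(K·L)²:  L = (1/K)·√(π²EI/P_cr) = (1/0.5)·√(π²×1.02×10^11×4.567×10^-5/8.365×10^5)
L = 14.8 m

L_max ≈ 14.8 m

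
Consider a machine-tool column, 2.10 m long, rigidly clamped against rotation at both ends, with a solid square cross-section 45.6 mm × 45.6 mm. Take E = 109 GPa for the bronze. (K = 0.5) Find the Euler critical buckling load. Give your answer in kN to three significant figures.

I = a⁴/12 = 45.6⁴/12 = 3.603×10^5 mm⁴
I = 3.603×10^5 mm⁴ = 3.603×10^-7 m⁴
Effective length L_e = K·L = 0.5 × 2.10 = 1.050 m
P_cr = π²EI / L_e² = π² × 109×10⁹ × 3.603×10^-7 / 1.050² = 3.516×10^5 N

P_cr ≈ 352 kN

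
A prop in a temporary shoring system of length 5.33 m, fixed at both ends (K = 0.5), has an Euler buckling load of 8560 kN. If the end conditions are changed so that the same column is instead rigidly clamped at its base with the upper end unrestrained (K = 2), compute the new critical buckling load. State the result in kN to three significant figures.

P_cr ≈ 535 kN

P_cr ∝ 1/K², so P_cr,new = P_cr,old × (K_old/K_new)² = 8560 × (0.5/2)²
= 8560 × 0.06250 = 535 kN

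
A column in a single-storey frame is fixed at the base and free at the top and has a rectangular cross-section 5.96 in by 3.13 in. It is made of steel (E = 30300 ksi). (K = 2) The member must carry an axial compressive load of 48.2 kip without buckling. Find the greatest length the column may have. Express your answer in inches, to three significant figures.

L_max ≈ 154 in

Buckling occurs about the weak axis: I_min = h·b³/12 with b = 3.13 in (the shorter side).
I_min = 5.96×3.13³/12 = 15.23 in⁴
At the buckling limit P_cr = P = 4.820×10^4 lb
From P_cr = π²EI/(K·L)²:  L = (1/K)·√(π²EI/P_cr) = (1/2)·√(π²×3.03×10^7×15.23/4.820×10^4)
L = 154 in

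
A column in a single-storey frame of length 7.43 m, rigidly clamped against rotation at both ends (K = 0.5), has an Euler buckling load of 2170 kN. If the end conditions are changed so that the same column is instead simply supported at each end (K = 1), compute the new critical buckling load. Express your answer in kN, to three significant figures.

P_cr ≈ 542 kN

P_cr ∝ 1/K², so P_cr,new = P_cr,old × (K_old/K_new)² = 2170 × (0.5/1)²
= 2170 × 0.2500 = 542 kN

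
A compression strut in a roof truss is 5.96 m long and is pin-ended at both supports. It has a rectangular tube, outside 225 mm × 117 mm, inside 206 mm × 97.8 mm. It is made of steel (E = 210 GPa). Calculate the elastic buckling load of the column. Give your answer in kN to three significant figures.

Weak-axis I_min = (h_o·b_o³ − h_i·b_i³)/12 with b_o = 117, b_i = 97.80 mm (shorter outer/inner sides).
I_min = (225×117³ − 206.0×97.80³)/12 = 1.397×10^7 mm⁴
I = 1.397×10^7 mm⁴ = 1.397×10^-5 m⁴
Effective length L_e = K·L = 1 × 5.96 = 5.960 m
P_cr = π²EI / L_e² = π² × 210×10⁹ × 1.397×10^-5 / 5.960² = 8.152×10^5 N

P_cr ≈ 815 kN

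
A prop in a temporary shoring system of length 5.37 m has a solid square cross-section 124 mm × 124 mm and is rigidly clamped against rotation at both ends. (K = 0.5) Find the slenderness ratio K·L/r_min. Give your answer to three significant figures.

λ ≈ 75.0

I = a⁴/12 = 124⁴/12 = 1.970×10^7 mm⁴
A = 1.538×10^4 mm²;  r_min = √(I/A) = √(1.970×10^7/1.538×10^4) = 35.80 mm
L_e = K·L = 0.5 × 5.37 m = 2.685 m = 2685.0 mm
λ = L_e / r_min = 2685.0 / 35.80 = 75.0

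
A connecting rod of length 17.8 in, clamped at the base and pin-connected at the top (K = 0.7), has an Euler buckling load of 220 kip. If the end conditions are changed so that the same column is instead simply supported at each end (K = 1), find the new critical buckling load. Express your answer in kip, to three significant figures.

P_cr ≈ 108 kip

P_cr ∝ 1/K², so P_cr,new = P_cr,old × (K_old/K_new)² = 220 × (0.7/1)²
= 220 × 0.4900 = 108 kip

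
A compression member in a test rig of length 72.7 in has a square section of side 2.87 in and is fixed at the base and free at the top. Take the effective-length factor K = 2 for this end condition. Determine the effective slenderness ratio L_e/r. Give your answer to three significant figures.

λ ≈ 175

For a square r = a/√12 = 2.87/√12 = 0.8285 in
L_e = K·L = 2 × 72.7 = 145.4 in
λ = L_e / r_min = 145.40 / 0.8285 = 175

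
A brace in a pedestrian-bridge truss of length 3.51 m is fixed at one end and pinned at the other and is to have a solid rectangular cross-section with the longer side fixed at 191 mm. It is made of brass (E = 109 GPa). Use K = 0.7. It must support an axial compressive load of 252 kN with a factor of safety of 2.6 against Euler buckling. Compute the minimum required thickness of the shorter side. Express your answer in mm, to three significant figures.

Required P_cr = n·P = 2.6 × 252 = 655.2 kN
L_e = K·L = 0.7 × 3.51 = 2.457 m
Required I = P_cr·L_e²/(π²E) = 6.552×10^5 × 2.457² / (π² × 1.09×10^11) = 3.677×10^-6 m⁴
I_req = 3.677×10^6 mm⁴
Rectangle, weak axis: I_min = h·b³/12 with h = 191 mm fixed  ⇒  b = (12I/h)^(1/3) = 61.4 mm

b ≈ 61.4 mm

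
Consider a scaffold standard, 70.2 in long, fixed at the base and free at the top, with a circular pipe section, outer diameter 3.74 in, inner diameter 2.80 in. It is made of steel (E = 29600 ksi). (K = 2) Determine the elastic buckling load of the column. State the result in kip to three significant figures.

P_cr ≈ 97.6 kip

d_o = 3.74 in, d_i = 2.80 in
I = π(d_o⁴ − d_i⁴)/64 = π(3.74⁴ − 2.800⁴)/64 = 6.587 in⁴
Effective length L_e = K·L = 2 × 70.2 = 140.4 in
P_cr = π²EI / L_e² = π² × 29600×10³ × 6.587 / 140.4² = 9.762×10^4 lb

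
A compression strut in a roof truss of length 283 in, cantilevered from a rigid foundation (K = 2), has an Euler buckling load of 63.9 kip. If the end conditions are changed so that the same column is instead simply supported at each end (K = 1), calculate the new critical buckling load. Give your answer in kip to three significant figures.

P_cr ∝ 1/K², so P_cr,new = P_cr,old × (K_old/K_new)² = 63.9 × (2/1)²
= 63.9 × 4.000 = 256 kip

P_cr ≈ 256 kip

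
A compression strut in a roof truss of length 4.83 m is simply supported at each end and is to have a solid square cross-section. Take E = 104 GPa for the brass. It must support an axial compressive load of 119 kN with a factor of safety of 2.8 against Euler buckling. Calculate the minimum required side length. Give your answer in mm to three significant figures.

Required P_cr = n·P = 2.8 × 119 = 333.2 kN
L_e = K·L = 1 × 4.83 = 4.830 m
Required I = P_cr·L_e²/(π²E) = 3.332×10^5 × 4.830² / (π² × 1.04×10^11) = 7.573×10^-6 m⁴
I_req = 7.573×10^6 mm⁴
Solid square: I = a⁴/12  ⇒  a = (12I)^(1/4) = (12×7.573×10^6)^(1/4) = 97.6 mm

a ≈ 97.6 mm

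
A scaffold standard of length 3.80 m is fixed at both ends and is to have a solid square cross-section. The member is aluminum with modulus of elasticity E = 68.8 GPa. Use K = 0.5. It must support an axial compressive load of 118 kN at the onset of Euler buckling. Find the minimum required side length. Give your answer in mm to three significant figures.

a ≈ 52.4 mm

L_e = K·L = 0.5 × 3.80 = 1.900 m
Required I = P_cr·L_e²/(π²E) = 1.180×10^5 × 1.900² / (π² × 6.88×10^10) = 6.273×10^-7 m⁴
I_req = 6.273×10^5 mm⁴
Solid square: I = a⁴/12  ⇒  a = (12I)^(1/4) = (12×6.273×10^5)^(1/4) = 52.4 mm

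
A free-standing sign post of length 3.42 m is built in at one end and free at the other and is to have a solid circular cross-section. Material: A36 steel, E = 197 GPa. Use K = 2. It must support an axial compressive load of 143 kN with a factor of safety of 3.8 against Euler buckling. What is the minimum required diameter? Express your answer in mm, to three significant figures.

d ≈ 128 mm

Required P_cr = n·P = 3.8 × 143 = 543.4 kN
L_e = K·L = 2 × 3.42 = 6.840 m
Required I = P_cr·L_e²/(π²E) = 5.434×10^5 × 6.840² / (π² × 1.97×10^11) = 1.308×10^-5 m⁴
I_req = 1.308×10^7 mm⁴
Solid circle: I = πd⁴/64  ⇒  d = (64I/π)^(1/4) = (64×1.308×10^7/π)^(1/4) = 128 mm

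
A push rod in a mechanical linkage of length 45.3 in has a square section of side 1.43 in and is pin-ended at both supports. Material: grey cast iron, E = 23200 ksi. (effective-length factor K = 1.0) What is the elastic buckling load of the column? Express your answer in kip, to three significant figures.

I = a⁴/12 = 1.43⁴/12 = 0.3485 in⁴
Effective length L_e = K·L = 1 × 45.3 = 45.30 in
P_cr = π²EI / L_e² = π² × 23200×10³ × 0.3485 / 45.30² = 3.888×10^4 lb

P_cr ≈ 38.9 kip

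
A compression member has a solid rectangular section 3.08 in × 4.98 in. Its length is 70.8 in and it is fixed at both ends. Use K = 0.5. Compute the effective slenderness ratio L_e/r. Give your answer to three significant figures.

λ ≈ 39.8

For a rectangle r_min = b/√12 = 3.08/√12 = 0.8891 in
L_e = K·L = 0.5 × 70.8 = 35.40 in
λ = L_e / r_min = 35.400 / 0.8891 = 39.8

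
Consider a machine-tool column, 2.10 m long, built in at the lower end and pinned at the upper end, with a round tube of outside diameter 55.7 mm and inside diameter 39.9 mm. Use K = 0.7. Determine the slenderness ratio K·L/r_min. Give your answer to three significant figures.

λ ≈ 85.8

d_o = 55.7 mm, d_i = 39.9 mm
I = π(d_o⁴ − d_i⁴)/64 = π(55.7⁴ − 39.90⁴)/64 = 3.481×10^5 mm⁴
A = 1.186×10^3 mm²;  r_min = √(I/A) = √(3.481×10^5/1.186×10^3) = 17.13 mm
L_e = K·L = 0.7 × 2.10 m = 1.470 m = 1470.0 mm
λ = L_e / r_min = 1470.0 / 17.13 = 85.8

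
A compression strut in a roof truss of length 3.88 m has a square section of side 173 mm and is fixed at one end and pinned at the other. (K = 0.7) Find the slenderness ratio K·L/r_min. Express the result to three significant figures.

I = a⁴/12 = 173⁴/12 = 7.465×10^7 mm⁴
A = 2.993×10^4 mm²;  r_min = √(I/A) = √(7.465×10^7/2.993×10^4) = 49.94 mm
L_e = K·L = 0.7 × 3.88 m = 2.716 m = 2716.0 mm
λ = L_e / r_min = 2716.0 / 49.94 = 54.4

λ ≈ 54.4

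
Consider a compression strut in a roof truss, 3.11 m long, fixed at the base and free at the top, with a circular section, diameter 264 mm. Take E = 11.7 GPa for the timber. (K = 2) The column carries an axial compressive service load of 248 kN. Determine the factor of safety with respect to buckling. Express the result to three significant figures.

n ≈ 2.87

I = πd⁴/64 = π×264⁴/64 = 2.384×10^8 mm⁴
I = 2.384×10^8 mm⁴ = 2.384×10^-4 m⁴
Effective length L_e = K·L = 2 × 3.11 = 6.220 m
P_cr = π²EI / L_e² = π² × 11.7×10⁹ × 2.384×10^-4 / 6.220² = 7.117×10^5 N
Factor of safety n = P_cr / P = 711.69 / 248 = 2.87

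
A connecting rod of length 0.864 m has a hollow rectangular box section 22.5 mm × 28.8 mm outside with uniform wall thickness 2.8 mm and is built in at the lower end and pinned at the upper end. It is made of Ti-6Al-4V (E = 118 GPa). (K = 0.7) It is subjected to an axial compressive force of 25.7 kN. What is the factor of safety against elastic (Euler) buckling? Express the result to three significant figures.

Inner dimensions: h_i = 28.8 − 2×2.8 = 23.20 mm, b_i = 22.5 − 2×2.8 = 16.90 mm
Weak-axis I_min = (h_o·b_o³ − h_i·b_i³)/12 with b_o = 22.5, b_i = 16.90 mm (shorter outer/inner sides).
I_min = (28.8×22.5³ − 23.20×16.90³)/12 = 1.801×10^4 mm⁴
I = 1.801×10^4 mm⁴ = 1.801×10^-8 m⁴
Effective length L_e = K·L = 0.7 × 0.864 = 0.6048 m
P_cr = π²EI / L_e² = π² × 118×10⁹ × 1.801×10^-8 / 0.6048² = 5.733×10^4 N
Factor of safety n = P_cr / P = 57.328 / 25.7 = 2.23

n ≈ 2.23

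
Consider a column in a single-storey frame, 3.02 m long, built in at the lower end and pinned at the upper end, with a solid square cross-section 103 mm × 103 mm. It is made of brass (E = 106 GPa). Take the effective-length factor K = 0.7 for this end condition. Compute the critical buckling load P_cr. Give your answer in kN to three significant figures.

P_cr ≈ 2200 kN

I = a⁴/12 = 103⁴/12 = 9.379×10^6 mm⁴
I = 9.379×10^6 mm⁴ = 9.379×10^-6 m⁴
Effective length L_e = K·L = 0.7 × 3.02 = 2.114 m
P_cr = π²EI / L_e² = π² × 106×10⁹ × 9.379×10^-6 / 2.114² = 2.196×10^6 N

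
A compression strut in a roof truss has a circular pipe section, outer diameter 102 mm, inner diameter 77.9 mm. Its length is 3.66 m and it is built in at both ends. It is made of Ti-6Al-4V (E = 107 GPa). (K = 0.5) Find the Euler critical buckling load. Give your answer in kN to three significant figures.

d_o = 102 mm, d_i = 77.9 mm
I = π(d_o⁴ − d_i⁴)/64 = π(102⁴ − 77.90⁴)/64 = 3.506×10^6 mm⁴
I = 3.506×10^6 mm⁴ = 3.506×10^-6 m⁴
Effective length L_e = K·L = 0.5 × 3.66 = 1.830 m
P_cr = π²EI / L_e² = π² × 107×10⁹ × 3.506×10^-6 / 1.830² = 1.105×10^6 N

P_cr ≈ 1110 kN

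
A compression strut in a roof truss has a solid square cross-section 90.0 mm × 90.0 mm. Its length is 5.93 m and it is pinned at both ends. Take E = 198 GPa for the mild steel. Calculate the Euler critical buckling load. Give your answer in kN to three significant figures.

I = a⁴/12 = 90.0⁴/12 = 5.468×10^6 mm⁴
I = 5.468×10^6 mm⁴ = 5.468×10^-6 m⁴
Effective length L_e = K·L = 1 × 5.93 = 5.930 m
P_cr = π²EI / L_e² = π² × 198×10⁹ × 5.468×10^-6 / 5.930² = 3.038×10^5 N

P_cr ≈ 304 kN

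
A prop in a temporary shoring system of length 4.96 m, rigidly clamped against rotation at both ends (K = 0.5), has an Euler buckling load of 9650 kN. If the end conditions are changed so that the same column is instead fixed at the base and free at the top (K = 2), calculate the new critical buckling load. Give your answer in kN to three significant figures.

P_cr ≈ 603 kN

P_cr ∝ 1/K², so P_cr,new = P_cr,old × (K_old/K_new)² = 9650 × (0.5/2)²
= 9650 × 0.06250 = 603 kN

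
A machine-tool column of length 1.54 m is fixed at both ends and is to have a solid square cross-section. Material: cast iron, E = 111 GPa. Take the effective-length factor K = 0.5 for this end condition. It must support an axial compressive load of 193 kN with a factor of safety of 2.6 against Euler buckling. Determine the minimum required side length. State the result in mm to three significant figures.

Required P_cr = n·P = 2.6 × 193 = 501.8 kN
L_e = K·L = 0.5 × 1.54 = 0.7700 m
Required I = P_cr·L_e²/(π²E) = 5.018×10^5 × 0.7700² / (π² × 1.11×10^11) = 2.716×10^-7 m⁴
I_req = 2.716×10^5 mm⁴
Solid square: I = a⁴/12  ⇒  a = (12I)^(1/4) = (12×2.716×10^5)^(1/4) = 42.5 mm

a ≈ 42.5 mm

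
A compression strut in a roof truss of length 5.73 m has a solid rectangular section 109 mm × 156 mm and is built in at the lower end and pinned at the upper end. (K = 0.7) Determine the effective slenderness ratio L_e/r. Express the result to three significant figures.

λ ≈ 127

Buckling occurs about the weak axis: I_min = h·b³/12 with b = 109 mm (the shorter side).
I_min = 156×109³/12 = 1.684×10^7 mm⁴
A = 1.700×10^4 mm²;  r_min = √(I/A) = √(1.684×10^7/1.700×10^4) = 31.47 mm
L_e = K·L = 0.7 × 5.73 m = 4.011 m = 4011.0 mm
λ = L_e / r_min = 4011.0 / 31.47 = 127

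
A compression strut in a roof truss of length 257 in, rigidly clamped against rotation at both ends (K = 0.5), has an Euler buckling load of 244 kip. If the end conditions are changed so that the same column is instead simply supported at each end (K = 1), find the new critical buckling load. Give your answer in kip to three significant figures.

P_cr ≈ 61.0 kip

P_cr ∝ 1/K², so P_cr,new = P_cr,old × (K_old/K_new)² = 244 × (0.5/1)²
= 244 × 0.2500 = 61.0 kip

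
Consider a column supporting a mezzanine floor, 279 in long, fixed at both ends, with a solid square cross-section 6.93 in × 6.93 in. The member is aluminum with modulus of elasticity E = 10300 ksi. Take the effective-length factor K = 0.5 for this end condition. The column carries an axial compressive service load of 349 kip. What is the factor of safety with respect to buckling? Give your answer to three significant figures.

I = a⁴/12 = 6.93⁴/12 = 192.2 in⁴
Effective length L_e = K·L = 0.5 × 279 = 139.5 in
P_cr = π²EI / L_e² = π² × 10300×10³ × 192.2 / 139.5² = 1.004×10^6 lb
Factor of safety n = P_cr / P = 1004.0 / 349 = 2.88

n ≈ 2.88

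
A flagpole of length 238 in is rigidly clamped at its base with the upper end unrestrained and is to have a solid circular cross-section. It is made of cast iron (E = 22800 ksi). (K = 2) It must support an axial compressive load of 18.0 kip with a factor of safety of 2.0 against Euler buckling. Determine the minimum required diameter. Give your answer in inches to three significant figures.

Required P_cr = n·P = 2.0 × 18.0 = 36.00 kip
L_e = K·L = 2 × 238 = 476.0 in
Required I = P_cr·L_e²/(π²E) = 3.600×10^4 × 476.0² / (π² × 2.28×10^7) = 36.25 in⁴
Solid circle: I = πd⁴/64  ⇒  d = (64I/π)^(1/4) = (64×36.25/π)^(1/4) = 5.21 in

d ≈ 5.21 in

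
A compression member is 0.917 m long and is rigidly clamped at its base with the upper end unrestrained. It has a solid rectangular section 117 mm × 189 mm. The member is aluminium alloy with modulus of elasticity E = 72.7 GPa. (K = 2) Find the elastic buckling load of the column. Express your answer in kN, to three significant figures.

P_cr ≈ 5380 kN

Buckling occurs about the weak axis: I_min = h·b³/12 with b = 117 mm (the shorter side).
I_min = 189×117³/12 = 2.523×10^7 mm⁴
I = 2.523×10^7 mm⁴ = 2.523×10^-5 m⁴
Effective length L_e = K·L = 2 × 0.917 = 1.834 m
P_cr = π²EI / L_e² = π² × 72.7×10⁹ × 2.523×10^-5 / 1.834² = 5.381×10^6 N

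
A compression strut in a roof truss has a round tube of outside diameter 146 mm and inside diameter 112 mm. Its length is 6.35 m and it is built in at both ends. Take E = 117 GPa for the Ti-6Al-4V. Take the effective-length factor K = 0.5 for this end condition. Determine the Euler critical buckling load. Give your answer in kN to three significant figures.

d_o = 146 mm, d_i = 112 mm
I = π(d_o⁴ − d_i⁴)/64 = π(146⁴ − 112.0⁴)/64 = 1.458×10^7 mm⁴
I = 1.458×10^7 mm⁴ = 1.458×10^-5 m⁴
Effective length L_e = K·L = 0.5 × 6.35 = 3.175 m
P_cr = π²EI / L_e² = π² × 117×10⁹ × 1.458×10^-5 / 3.175² = 1.670×10^6 N

P_cr ≈ 1670 kN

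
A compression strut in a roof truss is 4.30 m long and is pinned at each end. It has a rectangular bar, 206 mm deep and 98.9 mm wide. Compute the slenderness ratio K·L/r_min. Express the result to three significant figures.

Buckling occurs about the weak axis: I_min = h·b³/12 with b = 98.9 mm (the shorter side).
I_min = 206×98.9³/12 = 1.661×10^7 mm⁴
A = 2.037×10^4 mm²;  r_min = √(I/A) = √(1.661×10^7/2.037×10^4) = 28.55 mm
L_e = K·L = 1 × 4.30 m = 4.300 m = 4300.0 mm
λ = L_e / r_min = 4300.0 / 28.55 = 151

λ ≈ 151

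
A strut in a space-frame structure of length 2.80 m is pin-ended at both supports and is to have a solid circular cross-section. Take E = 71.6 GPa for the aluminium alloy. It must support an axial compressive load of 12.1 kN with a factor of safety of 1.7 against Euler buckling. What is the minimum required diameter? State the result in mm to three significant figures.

Required P_cr = n·P = 1.7 × 12.1 = 20.57 kN
L_e = K·L = 1 × 2.80 = 2.800 m
Required I = P_cr·L_e²/(π²E) = 2.057×10^4 × 2.800² / (π² × 7.16×10^10) = 2.282×10^-7 m⁴
I_req = 2.282×10^5 mm⁴
Solid circle: I = πd⁴/64  ⇒  d = (64I/π)^(1/4) = (64×2.282×10^5/π)^(1/4) = 46.4 mm

d ≈ 46.4 mm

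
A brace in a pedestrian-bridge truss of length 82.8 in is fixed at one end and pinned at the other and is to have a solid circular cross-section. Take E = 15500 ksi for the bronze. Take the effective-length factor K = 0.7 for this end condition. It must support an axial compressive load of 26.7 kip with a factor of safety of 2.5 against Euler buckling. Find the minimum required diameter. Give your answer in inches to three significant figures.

Required P_cr = n·P = 2.5 × 26.7 = 66.75 kip
L_e = K·L = 0.7 × 82.8 = 57.96 in
Required I = P_cr·L_e²/(π²E) = 6.675×10^4 × 57.96² / (π² × 1.55×10^7) = 1.466 in⁴
Solid circle: I = πd⁴/64  ⇒  d = (64I/π)^(1/4) = (64×1.466/π)^(1/4) = 2.34 in

d ≈ 2.34 in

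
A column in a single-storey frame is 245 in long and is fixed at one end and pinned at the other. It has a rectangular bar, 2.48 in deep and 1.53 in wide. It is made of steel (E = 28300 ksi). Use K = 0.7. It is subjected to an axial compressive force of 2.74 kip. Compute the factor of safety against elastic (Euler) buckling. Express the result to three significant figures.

n ≈ 2.57

Buckling occurs about the weak axis: I_min = h·b³/12 with b = 1.53 in (the shorter side).
I_min = 2.48×1.53³/12 = 0.7402 in⁴
Effective length L_e = K·L = 0.7 × 245 = 171.5 in
P_cr = π²EI / L_e² = π² × 28300×10³ × 0.7402 / 171.5² = 7.029×10^3 lb
Factor of safety n = P_cr / P = 7.0291 / 2.74 = 2.57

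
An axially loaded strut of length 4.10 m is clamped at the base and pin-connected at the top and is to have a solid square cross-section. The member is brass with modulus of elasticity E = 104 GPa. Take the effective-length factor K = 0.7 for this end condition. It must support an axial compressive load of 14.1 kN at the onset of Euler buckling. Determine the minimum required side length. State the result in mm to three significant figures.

L_e = K·L = 0.7 × 4.10 = 2.870 m
Required I = P_cr·L_e²/(π²E) = 1.410×10^4 × 2.870² / (π² × 1.04×10^11) = 1.131×10^-7 m⁴
I_req = 1.131×10^5 mm⁴
Solid square: I = a⁴/12  ⇒  a = (12I)^(1/4) = (12×1.131×10^5)^(1/4) = 34.1 mm

a ≈ 34.1 mm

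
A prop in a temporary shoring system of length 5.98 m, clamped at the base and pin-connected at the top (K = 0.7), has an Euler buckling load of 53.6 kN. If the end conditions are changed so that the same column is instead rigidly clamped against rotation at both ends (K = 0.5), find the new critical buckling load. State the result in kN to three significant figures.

P_cr ≈ 105 kN

P_cr ∝ 1/K², so P_cr,new = P_cr,old × (K_old/K_new)² = 53.6 × (0.7/0.5)²
= 53.6 × 1.960 = 105 kN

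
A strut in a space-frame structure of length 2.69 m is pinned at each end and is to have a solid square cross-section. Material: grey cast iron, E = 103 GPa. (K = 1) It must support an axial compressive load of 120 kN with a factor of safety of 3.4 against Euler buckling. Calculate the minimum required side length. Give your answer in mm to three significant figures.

a ≈ 76.8 mm

Required P_cr = n·P = 3.4 × 120 = 408.0 kN
L_e = K·L = 1 × 2.69 = 2.690 m
Required I = P_cr·L_e²/(π²E) = 4.080×10^5 × 2.690² / (π² × 1.03×10^11) = 2.904×10^-6 m⁴
I_req = 2.904×10^6 mm⁴
Solid square: I = a⁴/12  ⇒  a = (12I)^(1/4) = (12×2.904×10^6)^(1/4) = 76.8 mm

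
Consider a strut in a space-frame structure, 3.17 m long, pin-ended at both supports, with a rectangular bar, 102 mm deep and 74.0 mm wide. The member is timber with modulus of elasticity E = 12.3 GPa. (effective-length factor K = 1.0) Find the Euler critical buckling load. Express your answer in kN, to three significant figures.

Buckling occurs about the weak axis: I_min = h·b³/12 with b = 74.0 mm (the shorter side).
I_min = 102×74.0³/12 = 3.444×10^6 mm⁴
I = 3.444×10^6 mm⁴ = 3.444×10^-6 m⁴
Effective length L_e = K·L = 1 × 3.17 = 3.170 m
P_cr = π²EI / L_e² = π² × 12.3×10⁹ × 3.444×10^-6 / 3.170² = 4.161×10^4 N

P_cr ≈ 41.6 kN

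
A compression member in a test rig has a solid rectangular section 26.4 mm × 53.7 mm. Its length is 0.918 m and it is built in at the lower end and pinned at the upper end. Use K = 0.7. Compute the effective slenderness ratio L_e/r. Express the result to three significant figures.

For a rectangle r_min = b/√12 = 26.4/√12 = 7.621 mm
L_e = K·L = 0.7 × 0.918 m = 0.6426 m = 642.60 mm
λ = L_e / r_min = 642.60 / 7.621 = 84.3

λ ≈ 84.3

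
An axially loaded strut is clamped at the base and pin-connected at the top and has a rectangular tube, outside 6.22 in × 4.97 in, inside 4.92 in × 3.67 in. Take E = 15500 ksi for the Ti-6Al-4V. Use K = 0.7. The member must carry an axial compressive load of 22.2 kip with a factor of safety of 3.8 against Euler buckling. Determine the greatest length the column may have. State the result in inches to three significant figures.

L_max ≈ 401 in

Weak-axis I_min = (h_o·b_o³ − h_i·b_i³)/12 with b_o = 4.97, b_i = 3.670 in (shorter outer/inner sides).
I_min = (6.22×4.97³ − 4.920×3.670³)/12 = 43.37 in⁴
Required critical load P_cr = n·P = 3.8 × 22.2 = 84.36 kip = 8.436×10^4 lb
From P_cr = π²EI/(K·L)²:  L = (1/K)·√(π²EI/P_cr) = (1/0.7)·√(π²×1.55×10^7×43.37/8.436×10^4)
L = 401 in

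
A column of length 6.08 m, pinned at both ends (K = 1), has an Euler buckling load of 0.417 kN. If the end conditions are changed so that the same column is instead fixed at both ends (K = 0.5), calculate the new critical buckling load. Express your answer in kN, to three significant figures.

P_cr ∝ 1/K², so P_cr,new = P_cr,old × (K_old/K_new)² = 0.417 × (1/0.5)²
= 0.417 × 4.000 = 1.67 kN

P_cr ≈ 1.67 kN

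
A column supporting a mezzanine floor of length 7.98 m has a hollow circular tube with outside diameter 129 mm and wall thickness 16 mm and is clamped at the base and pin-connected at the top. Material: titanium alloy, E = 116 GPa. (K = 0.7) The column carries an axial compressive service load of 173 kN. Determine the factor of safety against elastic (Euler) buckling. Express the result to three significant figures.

Inner diameter d_i = 129 − 2×16 = 97.00 mm
I = π(d_o⁴ − d_i⁴)/64 = π(129⁴ − 97.00⁴)/64 = 9.248×10^6 mm⁴
I = 9.248×10^6 mm⁴ = 9.248×10^-6 m⁴
Effective length L_e = K·L = 0.7 × 7.98 = 5.586 m
P_cr = π²EI / L_e² = π² × 116×10⁹ × 9.248×10^-6 / 5.586² = 3.393×10^5 N
Factor of safety n = P_cr / P = 339.31 / 173 = 1.96

n ≈ 1.96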